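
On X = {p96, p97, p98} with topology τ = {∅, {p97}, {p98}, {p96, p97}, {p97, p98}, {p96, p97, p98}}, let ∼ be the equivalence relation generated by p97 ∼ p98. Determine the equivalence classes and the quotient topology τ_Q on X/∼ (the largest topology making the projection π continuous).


X/∼ = {[p96], [p97=p98]}; |τ_Q| = 3.

Equivalence classes: [p96], [p97=p98].
Quotient map π: X → X/∼ sends p96 ↦ [p96], p97 ↦ [p97=p98], p98 ↦ [p97=p98].
For each subset V ⊆ X/∼, compute π^{-1}(V) ⊆ X and check whether π^{-1}(V) ∈ τ. V is open in τ_Q iff π^{-1}(V) ∈ τ.
  V = {}: π^{-1}(V) = ∅ ∈ τ ✓.
  V = {[p96]}: π^{-1}(V) = {p96} ∉ τ ✗.
  V = {[p97=p98]}: π^{-1}(V) = {p97, p98} ∈ τ ✓.
  V = {[p96], [p97=p98]}: π^{-1}(V) = {p96, p97, p98} ∈ τ ✓.
Open sets in the quotient: τ_Q = {{}, {[p97=p98]}, {[p96], [p97=p98]}} (3 elements).


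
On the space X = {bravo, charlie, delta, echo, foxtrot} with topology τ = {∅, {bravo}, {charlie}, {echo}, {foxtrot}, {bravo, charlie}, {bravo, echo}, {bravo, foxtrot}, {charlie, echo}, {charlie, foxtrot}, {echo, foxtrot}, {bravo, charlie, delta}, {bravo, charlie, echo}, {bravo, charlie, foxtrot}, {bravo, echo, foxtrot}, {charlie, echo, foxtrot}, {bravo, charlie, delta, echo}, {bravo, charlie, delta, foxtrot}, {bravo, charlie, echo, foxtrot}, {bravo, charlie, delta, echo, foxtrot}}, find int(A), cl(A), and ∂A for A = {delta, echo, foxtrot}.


int(A) = {echo, foxtrot}, cl(A) = {delta, echo, foxtrot}, ∂A = {delta}.

Closed sets in (X, τ) are complements of opens:
  closed(X, τ) = {∅, {delta}, {echo}, {foxtrot}, {bravo, delta}, {charlie, delta}, {delta, echo}, {delta, foxtrot}, {echo, foxtrot}, {bravo, charlie, delta}, {bravo, delta, echo}, {bravo, delta, foxtrot}, {charlie, delta, echo}, {charlie, delta, foxtrot}, {delta, echo, foxtrot}, {bravo, charlie, delta, echo}, {bravo, charlie, delta, foxtrot}, {bravo, delta, echo, foxtrot}, {charlie, delta, echo, foxtrot}, {bravo, charlie, delta, echo, foxtrot}}.
int(A) = ⋃ {U ∈ τ : U ⊆ A}. Opens contained in A: ∅, {echo}, {foxtrot}, {echo, foxtrot}.
Taking the union of these: int(A) = {echo, foxtrot}.
cl(A) = ⋂ {C closed : A ⊆ C}. Closed sets containing A: {delta, echo, foxtrot}, {bravo, delta, echo, foxtrot}, {charlie, delta, echo, foxtrot}, {bravo, charlie, delta, echo, foxtrot}.
Intersecting these: cl(A) = {delta, echo, foxtrot}.
∂A = cl(A) ∖ int(A) = {delta, echo, foxtrot} ∖ {echo, foxtrot} = {delta}.


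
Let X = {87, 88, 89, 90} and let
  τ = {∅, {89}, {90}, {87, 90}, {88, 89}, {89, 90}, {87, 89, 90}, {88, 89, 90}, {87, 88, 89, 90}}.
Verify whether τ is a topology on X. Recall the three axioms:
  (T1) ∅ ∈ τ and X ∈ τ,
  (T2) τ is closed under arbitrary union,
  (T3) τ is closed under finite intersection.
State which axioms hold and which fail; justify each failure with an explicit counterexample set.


τ IS a topology on X.

Axiom (T1): ∅ ∈ τ? Yes; X ∈ τ? Yes.
Axiom (T2/T3): check pairwise unions and intersections of members of τ.
All pairwise intersections and unions checked — each lies in τ. Therefore τ satisfies (T1), (T2), (T3): it IS a topology on X.


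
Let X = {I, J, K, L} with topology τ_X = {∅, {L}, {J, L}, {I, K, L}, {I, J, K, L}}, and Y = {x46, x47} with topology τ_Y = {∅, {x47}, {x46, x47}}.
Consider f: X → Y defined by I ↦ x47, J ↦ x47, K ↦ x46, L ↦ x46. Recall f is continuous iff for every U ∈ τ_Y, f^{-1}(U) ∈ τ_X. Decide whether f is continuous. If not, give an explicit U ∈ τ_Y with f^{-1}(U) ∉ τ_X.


f is NOT continuous.

Compute f^{-1}(U) for each U ∈ τ_Y:
  U = ∅: f^{-1}(U) = ∅ ∈ τ_X ✓.
  U = {x47}: f^{-1}(U) = {I, J} ∉ τ_X ✗.
  U = {x46, x47}: f^{-1}(U) = {I, J, K, L} ∈ τ_X ✓.
Found U = {x47} with f^{-1}(U) = {I, J} not in τ_X. Therefore f is NOT continuous.


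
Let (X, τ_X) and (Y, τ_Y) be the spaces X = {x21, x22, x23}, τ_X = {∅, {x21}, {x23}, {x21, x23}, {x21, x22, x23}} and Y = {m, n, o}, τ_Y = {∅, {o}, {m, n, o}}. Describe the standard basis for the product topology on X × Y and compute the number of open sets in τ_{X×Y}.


Basis B = {∅ × ∅, {x21} × {o}, {x23} × {o}, {x21, x23} × {o}, {x21} × {m, n, o}, {x21, x22, x23} × {o}, {x23} × {m, n, o}, {x21, x23} × {m, n, o}, {x21, x22, x23} × {m, n, o}}; |τ_{X×Y}| = 14.

Enumerate products U × V with U ∈ τ_X, V ∈ τ_Y (deduplicated):
  ∅ × ∅ = {} (∅)
  {x21} × {o} = {(x21,o)}
  {x23} × {o} = {(x23,o)}
  {x21, x23} × {o} = {(x21,o), (x23,o)}
  {x21} × {m, n, o} = {(x21,m), (x21,n), (x21,o)}
  {x21, x22, x23} × {o} = {(x21,o), (x22,o), (x23,o)}
  {x23} × {m, n, o} = {(x23,m), (x23,n), (x23,o)}
  {x21, x23} × {m, n, o} = {(x21,m), (x21,n), (x21,o), (x23,m), (x23,n), (x23,o)}
  {x21, x22, x23} × {m, n, o} = {(x21,m), (x21,n), (x21,o), (x22,m), (x22,n), (x22,o), (x23,m), (x23,n), (x23,o)}
These 9 distinct sets form the basis B.
Close under arbitrary unions to get τ_{X×Y}; counting gives |τ_{X×Y}| = 14.


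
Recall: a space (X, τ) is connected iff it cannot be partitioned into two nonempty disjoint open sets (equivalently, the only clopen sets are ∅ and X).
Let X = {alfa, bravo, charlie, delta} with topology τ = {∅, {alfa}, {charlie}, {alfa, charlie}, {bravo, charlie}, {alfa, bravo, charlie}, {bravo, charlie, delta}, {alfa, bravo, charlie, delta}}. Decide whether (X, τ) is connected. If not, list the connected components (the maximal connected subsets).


(X, τ) is disconnected; components = [{alfa}, {bravo, charlie, delta}].

Find clopen sets (U ∈ τ with X ∖ U ∈ τ):
  U = ∅, X ∖ U = {alfa, bravo, charlie, delta} — both open, so U is clopen.
  U = {alfa}, X ∖ U = {bravo, charlie, delta} — both open, so U is clopen.
  U = {bravo, charlie, delta}, X ∖ U = {alfa} — both open, so U is clopen.
  U = {alfa, bravo, charlie, delta}, X ∖ U = ∅ — both open, so U is clopen.
Nontrivial clopen(s) exist: e.g. {alfa}. So (X, τ) is disconnected.
Compute connected components by grouping points that agree on all clopens:
  component: {alfa}
  component: {bravo, charlie, delta}


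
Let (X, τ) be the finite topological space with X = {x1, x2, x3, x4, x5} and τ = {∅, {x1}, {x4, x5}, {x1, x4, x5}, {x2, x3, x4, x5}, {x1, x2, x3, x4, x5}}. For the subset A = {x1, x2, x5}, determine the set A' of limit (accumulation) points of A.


A' = {x2, x3, x4}

For each x ∈ X, list the open sets U ∈ τ with x ∈ U, then check whether U ∩ (A ∖ {x}) ≠ ∅ for every such U.
  x = x1: open {x1} ∋ x has {x1} ∩ (A ∖ {x1}) = ∅, so x is NOT a limit point.
  x = x2: opens ∋ x are {x2, x3, x4, x5}, {x1, x2, x3, x4, x5}; each meets A ∖ {x2}, so x IS a limit point.
  x = x3: opens ∋ x are {x2, x3, x4, x5}, {x1, x2, x3, x4, x5}; each meets A ∖ {x3}, so x IS a limit point.
  x = x4: opens ∋ x are {x4, x5}, {x1, x4, x5}, {x2, x3, x4, x5}, {x1, x2, x3, x4, x5}; each meets A ∖ {x4}, so x IS a limit point.
  x = x5: open {x4, x5} ∋ x has {x4, x5} ∩ (A ∖ {x5}) = ∅, so x is NOT a limit point.
Collecting: A' = {x2, x3, x4}.


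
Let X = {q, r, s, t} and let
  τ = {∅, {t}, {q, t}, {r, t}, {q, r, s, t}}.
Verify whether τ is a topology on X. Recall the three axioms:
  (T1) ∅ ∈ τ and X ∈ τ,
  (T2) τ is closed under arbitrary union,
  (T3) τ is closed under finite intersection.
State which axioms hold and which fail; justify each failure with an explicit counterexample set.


τ is NOT a topology on X.

Axiom (T1): ∅ ∈ τ? Yes; X ∈ τ? Yes.
Axiom (T2/T3): check pairwise unions and intersections of members of τ.
Counterexample for (T2): {q, t} ∪ {r, t} = {q, r, t} ∉ τ. Therefore τ is NOT a topology.


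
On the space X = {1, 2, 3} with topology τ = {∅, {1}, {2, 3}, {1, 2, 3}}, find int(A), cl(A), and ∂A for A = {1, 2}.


int(A) = {1}, cl(A) = {1, 2, 3}, ∂A = {2, 3}.

Closed sets in (X, τ) are complements of opens:
  closed(X, τ) = {∅, {1}, {2, 3}, {1, 2, 3}}.
int(A) = ⋃ {U ∈ τ : U ⊆ A}. Opens contained in A: ∅, {1}.
Taking the union of these: int(A) = {1}.
cl(A) = ⋂ {C closed : A ⊆ C}. Closed sets containing A: {1, 2, 3}.
Intersecting these: cl(A) = {1, 2, 3}.
∂A = cl(A) ∖ int(A) = {1, 2, 3} ∖ {1} = {2, 3}.


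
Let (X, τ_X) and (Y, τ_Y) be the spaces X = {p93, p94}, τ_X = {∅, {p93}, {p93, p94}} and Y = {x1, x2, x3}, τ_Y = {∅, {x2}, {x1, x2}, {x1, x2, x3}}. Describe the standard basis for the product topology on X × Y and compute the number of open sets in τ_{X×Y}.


Basis B = {∅ × ∅, {p93} × {x2}, {p93} × {x1, x2}, {p93, p94} × {x2}, {p93} × {x1, x2, x3}, {p93, p94} × {x1, x2}, {p93, p94} × {x1, x2, x3}}; |τ_{X×Y}| = 10.

Enumerate products U × V with U ∈ τ_X, V ∈ τ_Y (deduplicated):
  ∅ × ∅ = {} (∅)
  {p93} × {x2} = {(p93,x2)}
  {p93} × {x1, x2} = {(p93,x1), (p93,x2)}
  {p93, p94} × {x2} = {(p93,x2), (p94,x2)}
  {p93} × {x1, x2, x3} = {(p93,x1), (p93,x2), (p93,x3)}
  {p93, p94} × {x1, x2} = {(p93,x1), (p93,x2), (p94,x1), (p94,x2)}
  {p93, p94} × {x1, x2, x3} = {(p93,x1), (p93,x2), (p93,x3), (p94,x1), (p94,x2), (p94,x3)}
These 7 distinct sets form the basis B.
Close under arbitrary unions to get τ_{X×Y}; counting gives |τ_{X×Y}| = 10.


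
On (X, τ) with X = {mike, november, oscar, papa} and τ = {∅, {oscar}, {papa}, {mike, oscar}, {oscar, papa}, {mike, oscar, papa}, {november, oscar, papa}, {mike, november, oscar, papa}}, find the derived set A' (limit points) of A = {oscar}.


A' = {mike, november}

For each x ∈ X, list the open sets U ∈ τ with x ∈ U, then check whether U ∩ (A ∖ {x}) ≠ ∅ for every such U.
  x = mike: opens ∋ x are {mike, oscar}, {mike, oscar, papa}, {mike, november, oscar, papa}; each meets A ∖ {mike}, so x IS a limit point.
  x = november: opens ∋ x are {november, oscar, papa}, {mike, november, oscar, papa}; each meets A ∖ {november}, so x IS a limit point.
  x = oscar: open {oscar} ∋ x has {oscar} ∩ (A ∖ {oscar}) = ∅, so x is NOT a limit point.
  x = papa: open {papa} ∋ x has {papa} ∩ (A ∖ {papa}) = ∅, so x is NOT a limit point.
Collecting: A' = {mike, november}.


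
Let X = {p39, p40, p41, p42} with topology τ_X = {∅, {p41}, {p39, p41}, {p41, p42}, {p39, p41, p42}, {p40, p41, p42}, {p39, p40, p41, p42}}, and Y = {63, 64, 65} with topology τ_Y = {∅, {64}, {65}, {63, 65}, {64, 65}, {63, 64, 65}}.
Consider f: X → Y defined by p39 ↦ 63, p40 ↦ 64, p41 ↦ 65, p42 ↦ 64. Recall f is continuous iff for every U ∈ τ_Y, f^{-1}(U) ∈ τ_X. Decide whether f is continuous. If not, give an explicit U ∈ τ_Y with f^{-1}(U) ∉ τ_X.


f is NOT continuous.

Compute f^{-1}(U) for each U ∈ τ_Y:
  U = ∅: f^{-1}(U) = ∅ ∈ τ_X ✓.
  U = {64}: f^{-1}(U) = {p40, p42} ∉ τ_X ✗.
  U = {65}: f^{-1}(U) = {p41} ∈ τ_X ✓.
  U = {63, 65}: f^{-1}(U) = {p39, p41} ∈ τ_X ✓.
  U = {64, 65}: f^{-1}(U) = {p40, p41, p42} ∈ τ_X ✓.
  U = {63, 64, 65}: f^{-1}(U) = {p39, p40, p41, p42} ∈ τ_X ✓.
Found U = {64} with f^{-1}(U) = {p40, p42} not in τ_X. Therefore f is NOT continuous.


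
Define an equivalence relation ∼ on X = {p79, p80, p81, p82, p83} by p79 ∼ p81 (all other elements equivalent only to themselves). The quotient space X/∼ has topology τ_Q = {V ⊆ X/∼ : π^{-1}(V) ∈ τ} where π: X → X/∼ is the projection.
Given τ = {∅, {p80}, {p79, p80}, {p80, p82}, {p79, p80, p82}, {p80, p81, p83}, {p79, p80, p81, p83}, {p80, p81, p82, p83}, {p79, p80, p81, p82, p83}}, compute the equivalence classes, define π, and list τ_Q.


X/∼ = {[p79=p81], [p80], [p82], [p83]}; |τ_Q| = 5.

Equivalence classes: [p79=p81], [p80], [p82], [p83].
Quotient map π: X → X/∼ sends p79 ↦ [p79=p81], p80 ↦ [p80], p81 ↦ [p79=p81], p82 ↦ [p82], p83 ↦ [p83].
For each subset V ⊆ X/∼, compute π^{-1}(V) ⊆ X and check whether π^{-1}(V) ∈ τ. V is open in τ_Q iff π^{-1}(V) ∈ τ.
  V = {}: π^{-1}(V) = ∅ ∈ τ ✓.
  V = {[p79=p81]}: π^{-1}(V) = {p79, p81} ∉ τ ✗.
  V = {[p80]}: π^{-1}(V) = {p80} ∈ τ ✓.
  V = {[p79=p81], [p80]}: π^{-1}(V) = {p79, p80, p81} ∉ τ ✗.
  V = {[p82]}: π^{-1}(V) = {p82} ∉ τ ✗.
  V = {[p79=p81], [p82]}: π^{-1}(V) = {p79, p81, p82} ∉ τ ✗.
  V = {[p80], [p82]}: π^{-1}(V) = {p80, p82} ∈ τ ✓.
  V = {[p79=p81], [p80], [p82]}: π^{-1}(V) = {p79, p80, p81, p82} ∉ τ ✗.
  V = {[p83]}: π^{-1}(V) = {p83} ∉ τ ✗.
  V = {[p79=p81], [p83]}: π^{-1}(V) = {p79, p81, p83} ∉ τ ✗.
  V = {[p80], [p83]}: π^{-1}(V) = {p80, p83} ∉ τ ✗.
  V = {[p79=p81], [p80], [p83]}: π^{-1}(V) = {p79, p80, p81, p83} ∈ τ ✓.
  V = {[p82], [p83]}: π^{-1}(V) = {p82, p83} ∉ τ ✗.
  V = {[p79=p81], [p82], [p83]}: π^{-1}(V) = {p79, p81, p82, p83} ∉ τ ✗.
  V = {[p80], [p82], [p83]}: π^{-1}(V) = {p80, p82, p83} ∉ τ ✗.
  V = {[p79=p81], [p80], [p82], [p83]}: π^{-1}(V) = {p79, p80, p81, p82, p83} ∈ τ ✓.
Open sets in the quotient: τ_Q = {{}, {[p80]}, {[p80], [p82]}, {[p79=p81], [p80], [p83]}, {[p79=p81], [p80], [p82], [p83]}} (5 elements).


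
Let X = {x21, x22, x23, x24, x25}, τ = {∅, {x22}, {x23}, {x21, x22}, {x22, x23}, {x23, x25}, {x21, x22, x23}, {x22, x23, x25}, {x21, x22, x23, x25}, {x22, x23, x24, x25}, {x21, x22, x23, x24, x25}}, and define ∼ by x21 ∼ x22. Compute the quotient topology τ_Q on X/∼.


X/∼ = {[x21=x22], [x23], [x24], [x25]}; |τ_Q| = 7.

Equivalence classes: [x21=x22], [x23], [x24], [x25].
Quotient map π: X → X/∼ sends x21 ↦ [x21=x22], x22 ↦ [x21=x22], x23 ↦ [x23], x24 ↦ [x24], x25 ↦ [x25].
For each subset V ⊆ X/∼, compute π^{-1}(V) ⊆ X and check whether π^{-1}(V) ∈ τ. V is open in τ_Q iff π^{-1}(V) ∈ τ.
  V = {}: π^{-1}(V) = ∅ ∈ τ ✓.
  V = {[x21=x22]}: π^{-1}(V) = {x21, x22} ∈ τ ✓.
  V = {[x23]}: π^{-1}(V) = {x23} ∈ τ ✓.
  V = {[x21=x22], [x23]}: π^{-1}(V) = {x21, x22, x23} ∈ τ ✓.
  V = {[x24]}: π^{-1}(V) = {x24} ∉ τ ✗.
  V = {[x21=x22], [x24]}: π^{-1}(V) = {x21, x22, x24} ∉ τ ✗.
  V = {[x23], [x24]}: π^{-1}(V) = {x23, x24} ∉ τ ✗.
  V = {[x21=x22], [x23], [x24]}: π^{-1}(V) = {x21, x22, x23, x24} ∉ τ ✗.
  V = {[x25]}: π^{-1}(V) = {x25} ∉ τ ✗.
  V = {[x21=x22], [x25]}: π^{-1}(V) = {x21, x22, x25} ∉ τ ✗.
  V = {[x23], [x25]}: π^{-1}(V) = {x23, x25} ∈ τ ✓.
  V = {[x21=x22], [x23], [x25]}: π^{-1}(V) = {x21, x22, x23, x25} ∈ τ ✓.
  V = {[x24], [x25]}: π^{-1}(V) = {x24, x25} ∉ τ ✗.
  V = {[x21=x22], [x24], [x25]}: π^{-1}(V) = {x21, x22, x24, x25} ∉ τ ✗.
  V = {[x23], [x24], [x25]}: π^{-1}(V) = {x23, x24, x25} ∉ τ ✗.
  V = {[x21=x22], [x23], [x24], [x25]}: π^{-1}(V) = {x21, x22, x23, x24, x25} ∈ τ ✓.
Open sets in the quotient: τ_Q = {{}, {[x21=x22]}, {[x23]}, {[x21=x22], [x23]}, {[x23], [x25]}, {[x21=x22], [x23], [x25]}, {[x21=x22], [x23], [x24], [x25]}} (7 elements).


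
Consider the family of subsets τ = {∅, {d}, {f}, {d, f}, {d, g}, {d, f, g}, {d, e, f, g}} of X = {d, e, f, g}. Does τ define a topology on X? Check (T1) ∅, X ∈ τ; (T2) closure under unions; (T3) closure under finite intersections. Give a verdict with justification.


τ IS a topology on X.

Axiom (T1): ∅ ∈ τ? Yes; X ∈ τ? Yes.
Axiom (T2/T3): check pairwise unions and intersections of members of τ.
All pairwise intersections and unions checked — each lies in τ. Therefore τ satisfies (T1), (T2), (T3): it IS a topology on X.


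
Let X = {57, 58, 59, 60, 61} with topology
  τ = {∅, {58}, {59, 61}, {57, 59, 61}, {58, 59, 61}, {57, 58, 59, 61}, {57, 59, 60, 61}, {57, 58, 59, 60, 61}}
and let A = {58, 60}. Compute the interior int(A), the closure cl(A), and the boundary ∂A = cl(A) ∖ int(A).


int(A) = {58}, cl(A) = {58, 60}, ∂A = {60}.

Closed sets in (X, τ) are complements of opens:
  closed(X, τ) = {∅, {58}, {60}, {57, 60}, {58, 60}, {57, 58, 60}, {57, 59, 60, 61}, {57, 58, 59, 60, 61}}.
int(A) = ⋃ {U ∈ τ : U ⊆ A}. Opens contained in A: ∅, {58}.
Taking the union of these: int(A) = {58}.
cl(A) = ⋂ {C closed : A ⊆ C}. Closed sets containing A: {58, 60}, {57, 58, 60}, {57, 58, 59, 60, 61}.
Intersecting these: cl(A) = {58, 60}.
∂A = cl(A) ∖ int(A) = {58, 60} ∖ {58} = {60}.


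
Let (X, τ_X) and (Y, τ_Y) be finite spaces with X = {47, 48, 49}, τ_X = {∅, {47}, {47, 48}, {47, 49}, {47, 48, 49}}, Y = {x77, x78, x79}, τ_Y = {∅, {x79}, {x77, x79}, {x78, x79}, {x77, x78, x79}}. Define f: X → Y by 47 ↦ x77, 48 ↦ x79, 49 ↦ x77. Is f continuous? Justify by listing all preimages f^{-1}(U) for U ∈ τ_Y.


f is NOT continuous.

Compute f^{-1}(U) for each U ∈ τ_Y:
  U = ∅: f^{-1}(U) = ∅ ∈ τ_X ✓.
  U = {x79}: f^{-1}(U) = {48} ∉ τ_X ✗.
  U = {x77, x79}: f^{-1}(U) = {47, 48, 49} ∈ τ_X ✓.
  U = {x78, x79}: f^{-1}(U) = {48} ∉ τ_X ✗.
  U = {x77, x78, x79}: f^{-1}(U) = {47, 48, 49} ∈ τ_X ✓.
Found U = {x79} with f^{-1}(U) = {48} not in τ_X. Therefore f is NOT continuous.


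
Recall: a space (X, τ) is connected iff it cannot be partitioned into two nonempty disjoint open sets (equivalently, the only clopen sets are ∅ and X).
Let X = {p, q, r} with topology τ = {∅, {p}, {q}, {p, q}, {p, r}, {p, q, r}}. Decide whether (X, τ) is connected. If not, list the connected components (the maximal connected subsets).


(X, τ) is disconnected; components = [{q}, {p, r}].

Find clopen sets (U ∈ τ with X ∖ U ∈ τ):
  U = ∅, X ∖ U = {p, q, r} — both open, so U is clopen.
  U = {q}, X ∖ U = {p, r} — both open, so U is clopen.
  U = {p, r}, X ∖ U = {q} — both open, so U is clopen.
  U = {p, q, r}, X ∖ U = ∅ — both open, so U is clopen.
Nontrivial clopen(s) exist: e.g. {q}. So (X, τ) is disconnected.
Compute connected components by grouping points that agree on all clopens:
  component: {q}
  component: {p, r}


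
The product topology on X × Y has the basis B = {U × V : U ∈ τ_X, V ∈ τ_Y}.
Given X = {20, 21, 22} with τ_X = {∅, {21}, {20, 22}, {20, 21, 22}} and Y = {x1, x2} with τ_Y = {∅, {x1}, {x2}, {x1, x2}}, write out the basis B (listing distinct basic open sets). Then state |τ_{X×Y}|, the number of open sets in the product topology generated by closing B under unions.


Basis B = {∅ × ∅, {21} × {x1}, {21} × {x2}, {20, 22} × {x1}, {20, 22} × {x2}, {21} × {x1, x2}, {20, 21, 22} × {x1}, {20, 21, 22} × {x2}, {20, 22} × {x1, x2}, {20, 21, 22} × {x1, x2}}; |τ_{X×Y}| = 16.

Enumerate products U × V with U ∈ τ_X, V ∈ τ_Y (deduplicated):
  ∅ × ∅ = {} (∅)
  {21} × {x1} = {(21,x1)}
  {21} × {x2} = {(21,x2)}
  {20, 22} × {x1} = {(20,x1), (22,x1)}
  {20, 22} × {x2} = {(20,x2), (22,x2)}
  {21} × {x1, x2} = {(21,x1), (21,x2)}
  {20, 21, 22} × {x1} = {(20,x1), (21,x1), (22,x1)}
  {20, 21, 22} × {x2} = {(20,x2), (21,x2), (22,x2)}
  {20, 22} × {x1, x2} = {(20,x1), (20,x2), (22,x1), (22,x2)}
  {20, 21, 22} × {x1, x2} = {(20,x1), (20,x2), (21,x1), (21,x2), (22,x1), (22,x2)}
These 10 distinct sets form the basis B.
Close under arbitrary unions to get τ_{X×Y}; counting gives |τ_{X×Y}| = 16.


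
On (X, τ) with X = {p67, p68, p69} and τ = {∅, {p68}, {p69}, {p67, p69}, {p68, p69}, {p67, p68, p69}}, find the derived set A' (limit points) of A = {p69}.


A' = {p67}

For each x ∈ X, list the open sets U ∈ τ with x ∈ U, then check whether U ∩ (A ∖ {x}) ≠ ∅ for every such U.
  x = p67: opens ∋ x are {p67, p69}, {p67, p68, p69}; each meets A ∖ {p67}, so x IS a limit point.
  x = p68: open {p68} ∋ x has {p68} ∩ (A ∖ {p68}) = ∅, so x is NOT a limit point.
  x = p69: open {p69} ∋ x has {p69} ∩ (A ∖ {p69}) = ∅, so x is NOT a limit point.
Collecting: A' = {p67}.


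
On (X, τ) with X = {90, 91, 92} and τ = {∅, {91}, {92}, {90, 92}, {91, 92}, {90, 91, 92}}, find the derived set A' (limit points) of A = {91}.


A' = ∅

For each x ∈ X, list the open sets U ∈ τ with x ∈ U, then check whether U ∩ (A ∖ {x}) ≠ ∅ for every such U.
  x = 90: open {90, 92} ∋ x has {90, 92} ∩ (A ∖ {90}) = ∅, so x is NOT a limit point.
  x = 91: open {91} ∋ x has {91} ∩ (A ∖ {91}) = ∅, so x is NOT a limit point.
  x = 92: open {92} ∋ x has {92} ∩ (A ∖ {92}) = ∅, so x is NOT a limit point.
Collecting: A' = ∅.


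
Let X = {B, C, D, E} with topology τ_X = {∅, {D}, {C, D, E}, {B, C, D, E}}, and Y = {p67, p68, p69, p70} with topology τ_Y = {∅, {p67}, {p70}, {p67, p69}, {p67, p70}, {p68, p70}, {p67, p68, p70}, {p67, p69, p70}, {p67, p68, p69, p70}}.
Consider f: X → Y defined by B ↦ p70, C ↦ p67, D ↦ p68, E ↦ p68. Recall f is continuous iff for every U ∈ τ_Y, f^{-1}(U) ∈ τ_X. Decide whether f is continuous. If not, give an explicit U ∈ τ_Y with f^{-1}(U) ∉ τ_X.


f is NOT continuous.

Compute f^{-1}(U) for each U ∈ τ_Y:
  U = ∅: f^{-1}(U) = ∅ ∈ τ_X ✓.
  U = {p67}: f^{-1}(U) = {C} ∉ τ_X ✗.
  U = {p70}: f^{-1}(U) = {B} ∉ τ_X ✗.
  U = {p67, p69}: f^{-1}(U) = {C} ∉ τ_X ✗.
  U = {p67, p70}: f^{-1}(U) = {B, C} ∉ τ_X ✗.
  U = {p68, p70}: f^{-1}(U) = {B, D, E} ∉ τ_X ✗.
  U = {p67, p68, p70}: f^{-1}(U) = {B, C, D, E} ∈ τ_X ✓.
  U = {p67, p69, p70}: f^{-1}(U) = {B, C} ∉ τ_X ✗.
  U = {p67, p68, p69, p70}: f^{-1}(U) = {B, C, D, E} ∈ τ_X ✓.
Found U = {p67} with f^{-1}(U) = {C} not in τ_X. Therefore f is NOT continuous.


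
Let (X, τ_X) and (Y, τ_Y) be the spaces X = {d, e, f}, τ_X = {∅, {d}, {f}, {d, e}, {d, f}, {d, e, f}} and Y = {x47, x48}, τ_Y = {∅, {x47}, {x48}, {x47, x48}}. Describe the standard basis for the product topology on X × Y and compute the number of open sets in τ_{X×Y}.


Basis B = {∅ × ∅, {d} × {x47}, {d} × {x48}, {f} × {x47}, {f} × {x48}, {d} × {x47, x48}, {d, e} × {x47}, {d, f} × {x47}, {d, e} × {x48}, {d, f} × {x48}, {f} × {x47, x48}, {d, e, f} × {x47}, {d, e, f} × {x48}, {d, e} × {x47, x48}, {d, f} × {x47, x48}, {d, e, f} × {x47, x48}}; |τ_{X×Y}| = 36.

Enumerate products U × V with U ∈ τ_X, V ∈ τ_Y (deduplicated):
  ∅ × ∅ = {} (∅)
  {d} × {x47} = {(d,x47)}
  {d} × {x48} = {(d,x48)}
  {f} × {x47} = {(f,x47)}
  {f} × {x48} = {(f,x48)}
  {d} × {x47, x48} = {(d,x47), (d,x48)}
  {d, e} × {x47} = {(d,x47), (e,x47)}
  {d, f} × {x47} = {(d,x47), (f,x47)}
  {d, e} × {x48} = {(d,x48), (e,x48)}
  {d, f} × {x48} = {(d,x48), (f,x48)}
  {f} × {x47, x48} = {(f,x47), (f,x48)}
  {d, e, f} × {x47} = {(d,x47), (e,x47), (f,x47)}
  {d, e, f} × {x48} = {(d,x48), (e,x48), (f,x48)}
  {d, e} × {x47, x48} = {(d,x47), (d,x48), (e,x47), (e,x48)}
  {d, f} × {x47, x48} = {(d,x47), (d,x48), (f,x47), (f,x48)}
  {d, e, f} × {x47, x48} = {(d,x47), (d,x48), (e,x47), (e,x48), (f,x47), (f,x48)}
These 16 distinct sets form the basis B.
Close under arbitrary unions to get τ_{X×Y}; counting gives |τ_{X×Y}| = 36.


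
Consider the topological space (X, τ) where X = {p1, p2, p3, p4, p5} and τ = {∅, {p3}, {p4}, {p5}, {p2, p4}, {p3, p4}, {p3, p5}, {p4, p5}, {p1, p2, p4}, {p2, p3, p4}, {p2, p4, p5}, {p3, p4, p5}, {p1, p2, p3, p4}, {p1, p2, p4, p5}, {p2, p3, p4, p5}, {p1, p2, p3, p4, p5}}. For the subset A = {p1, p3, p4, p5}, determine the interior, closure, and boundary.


int(A) = {p3, p4, p5}, cl(A) = {p1, p2, p3, p4, p5}, ∂A = {p1, p2}.

Closed sets in (X, τ) are complements of opens:
  closed(X, τ) = {∅, {p1}, {p3}, {p5}, {p1, p2}, {p1, p3}, {p1, p5}, {p3, p5}, {p1, p2, p3}, {p1, p2, p4}, {p1, p2, p5}, {p1, p3, p5}, {p1, p2, p3, p4}, {p1, p2, p3, p5}, {p1, p2, p4, p5}, {p1, p2, p3, p4, p5}}.
int(A) = ⋃ {U ∈ τ : U ⊆ A}. Opens contained in A: ∅, {p3}, {p4}, {p5}, {p3, p4}, {p3, p5}, {p4, p5}, {p3, p4, p5}.
Taking the union of these: int(A) = {p3, p4, p5}.
cl(A) = ⋂ {C closed : A ⊆ C}. Closed sets containing A: {p1, p2, p3, p4, p5}.
Intersecting these: cl(A) = {p1, p2, p3, p4, p5}.
∂A = cl(A) ∖ int(A) = {p1, p2, p3, p4, p5} ∖ {p3, p4, p5} = {p1, p2}.


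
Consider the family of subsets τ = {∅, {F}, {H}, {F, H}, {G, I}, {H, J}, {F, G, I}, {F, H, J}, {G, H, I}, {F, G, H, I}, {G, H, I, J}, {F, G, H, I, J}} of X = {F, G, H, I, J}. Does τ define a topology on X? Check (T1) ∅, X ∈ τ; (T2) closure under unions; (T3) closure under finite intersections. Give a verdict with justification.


τ IS a topology on X.

Axiom (T1): ∅ ∈ τ? Yes; X ∈ τ? Yes.
Axiom (T2/T3): check pairwise unions and intersections of members of τ.
All pairwise intersections and unions checked — each lies in τ. Therefore τ satisfies (T1), (T2), (T3): it IS a topology on X.


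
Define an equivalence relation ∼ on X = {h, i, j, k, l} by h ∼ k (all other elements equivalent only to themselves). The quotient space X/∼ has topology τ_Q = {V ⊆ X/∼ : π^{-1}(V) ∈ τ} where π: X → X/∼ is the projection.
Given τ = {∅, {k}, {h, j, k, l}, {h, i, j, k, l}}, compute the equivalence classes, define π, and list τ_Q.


X/∼ = {[h=k], [i], [j], [l]}; |τ_Q| = 3.

Equivalence classes: [h=k], [i], [j], [l].
Quotient map π: X → X/∼ sends h ↦ [h=k], i ↦ [i], j ↦ [j], k ↦ [h=k], l ↦ [l].
For each subset V ⊆ X/∼, compute π^{-1}(V) ⊆ X and check whether π^{-1}(V) ∈ τ. V is open in τ_Q iff π^{-1}(V) ∈ τ.
  V = {}: π^{-1}(V) = ∅ ∈ τ ✓.
  V = {[h=k]}: π^{-1}(V) = {h, k} ∉ τ ✗.
  V = {[i]}: π^{-1}(V) = {i} ∉ τ ✗.
  V = {[h=k], [i]}: π^{-1}(V) = {h, i, k} ∉ τ ✗.
  V = {[j]}: π^{-1}(V) = {j} ∉ τ ✗.
  V = {[h=k], [j]}: π^{-1}(V) = {h, j, k} ∉ τ ✗.
  V = {[i], [j]}: π^{-1}(V) = {i, j} ∉ τ ✗.
  V = {[h=k], [i], [j]}: π^{-1}(V) = {h, i, j, k} ∉ τ ✗.
  V = {[l]}: π^{-1}(V) = {l} ∉ τ ✗.
  V = {[h=k], [l]}: π^{-1}(V) = {h, k, l} ∉ τ ✗.
  V = {[i], [l]}: π^{-1}(V) = {i, l} ∉ τ ✗.
  V = {[h=k], [i], [l]}: π^{-1}(V) = {h, i, k, l} ∉ τ ✗.
  V = {[j], [l]}: π^{-1}(V) = {j, l} ∉ τ ✗.
  V = {[h=k], [j], [l]}: π^{-1}(V) = {h, j, k, l} ∈ τ ✓.
  V = {[i], [j], [l]}: π^{-1}(V) = {i, j, l} ∉ τ ✗.
  V = {[h=k], [i], [j], [l]}: π^{-1}(V) = {h, i, j, k, l} ∈ τ ✓.
Open sets in the quotient: τ_Q = {{}, {[h=k], [j], [l]}, {[h=k], [i], [j], [l]}} (3 elements).


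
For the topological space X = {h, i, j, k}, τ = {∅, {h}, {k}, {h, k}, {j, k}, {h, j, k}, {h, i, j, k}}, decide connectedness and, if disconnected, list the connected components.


(X, τ) is connected.

Find clopen sets (U ∈ τ with X ∖ U ∈ τ):
  U = ∅, X ∖ U = {h, i, j, k} — both open, so U is clopen.
  U = {h, i, j, k}, X ∖ U = ∅ — both open, so U is clopen.
Only trivial clopens (∅ and X) exist, so (X, τ) is connected.
Compute connected components by grouping points that agree on all clopens:
  component: {h, i, j, k}


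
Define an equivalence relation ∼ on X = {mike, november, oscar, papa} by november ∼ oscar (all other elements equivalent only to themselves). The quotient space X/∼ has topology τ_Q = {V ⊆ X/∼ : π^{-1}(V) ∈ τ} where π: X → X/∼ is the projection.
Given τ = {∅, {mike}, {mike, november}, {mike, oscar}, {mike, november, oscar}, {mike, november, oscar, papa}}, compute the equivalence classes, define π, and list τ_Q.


X/∼ = {[mike], [november=oscar], [papa]}; |τ_Q| = 4.

Equivalence classes: [mike], [november=oscar], [papa].
Quotient map π: X → X/∼ sends mike ↦ [mike], november ↦ [november=oscar], oscar ↦ [november=oscar], papa ↦ [papa].
For each subset V ⊆ X/∼, compute π^{-1}(V) ⊆ X and check whether π^{-1}(V) ∈ τ. V is open in τ_Q iff π^{-1}(V) ∈ τ.
  V = {}: π^{-1}(V) = ∅ ∈ τ ✓.
  V = {[mike]}: π^{-1}(V) = {mike} ∈ τ ✓.
  V = {[november=oscar]}: π^{-1}(V) = {november, oscar} ∉ τ ✗.
  V = {[mike], [november=oscar]}: π^{-1}(V) = {mike, november, oscar} ∈ τ ✓.
  V = {[papa]}: π^{-1}(V) = {papa} ∉ τ ✗.
  V = {[mike], [papa]}: π^{-1}(V) = {mike, papa} ∉ τ ✗.
  V = {[november=oscar], [papa]}: π^{-1}(V) = {november, oscar, papa} ∉ τ ✗.
  V = {[mike], [november=oscar], [papa]}: π^{-1}(V) = {mike, november, oscar, papa} ∈ τ ✓.
Open sets in the quotient: τ_Q = {{}, {[mike]}, {[mike], [november=oscar]}, {[mike], [november=oscar], [papa]}} (4 elements).


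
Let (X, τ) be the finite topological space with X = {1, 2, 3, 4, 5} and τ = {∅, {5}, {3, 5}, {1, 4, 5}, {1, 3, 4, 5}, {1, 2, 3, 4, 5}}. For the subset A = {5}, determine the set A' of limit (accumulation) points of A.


A' = {1, 2, 3, 4}

For each x ∈ X, list the open sets U ∈ τ with x ∈ U, then check whether U ∩ (A ∖ {x}) ≠ ∅ for every such U.
  x = 1: opens ∋ x are {1, 4, 5}, {1, 3, 4, 5}, {1, 2, 3, 4, 5}; each meets A ∖ {1}, so x IS a limit point.
  x = 2: opens ∋ x are {1, 2, 3, 4, 5}; each meets A ∖ {2}, so x IS a limit point.
  x = 3: opens ∋ x are {3, 5}, {1, 3, 4, 5}, {1, 2, 3, 4, 5}; each meets A ∖ {3}, so x IS a limit point.
  x = 4: opens ∋ x are {1, 4, 5}, {1, 3, 4, 5}, {1, 2, 3, 4, 5}; each meets A ∖ {4}, so x IS a limit point.
  x = 5: open {5} ∋ x has {5} ∩ (A ∖ {5}) = ∅, so x is NOT a limit point.
Collecting: A' = {1, 2, 3, 4}.


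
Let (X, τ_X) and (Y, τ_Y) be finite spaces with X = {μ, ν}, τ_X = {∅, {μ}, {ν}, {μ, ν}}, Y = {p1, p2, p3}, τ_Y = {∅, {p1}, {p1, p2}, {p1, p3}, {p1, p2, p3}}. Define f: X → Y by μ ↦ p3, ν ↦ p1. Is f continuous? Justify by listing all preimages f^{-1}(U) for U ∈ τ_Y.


f IS continuous.

Compute f^{-1}(U) for each U ∈ τ_Y:
  U = ∅: f^{-1}(U) = ∅ ∈ τ_X ✓.
  U = {p1}: f^{-1}(U) = {ν} ∈ τ_X ✓.
  U = {p1, p2}: f^{-1}(U) = {ν} ∈ τ_X ✓.
  U = {p1, p3}: f^{-1}(U) = {μ, ν} ∈ τ_X ✓.
  U = {p1, p2, p3}: f^{-1}(U) = {μ, ν} ∈ τ_X ✓.
Every preimage lies in τ_X, so f IS continuous.


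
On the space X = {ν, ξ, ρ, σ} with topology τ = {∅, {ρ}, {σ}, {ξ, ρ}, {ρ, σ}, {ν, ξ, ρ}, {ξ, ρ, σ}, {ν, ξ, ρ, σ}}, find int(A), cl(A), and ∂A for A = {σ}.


int(A) = {σ}, cl(A) = {σ}, ∂A = ∅.

Closed sets in (X, τ) are complements of opens:
  closed(X, τ) = {∅, {ν}, {σ}, {ν, ξ}, {ν, σ}, {ν, ξ, ρ}, {ν, ξ, σ}, {ν, ξ, ρ, σ}}.
int(A) = ⋃ {U ∈ τ : U ⊆ A}. Opens contained in A: ∅, {σ}.
Taking the union of these: int(A) = {σ}.
cl(A) = ⋂ {C closed : A ⊆ C}. Closed sets containing A: {σ}, {ν, σ}, {ν, ξ, σ}, {ν, ξ, ρ, σ}.
Intersecting these: cl(A) = {σ}.
∂A = cl(A) ∖ int(A) = {σ} ∖ {σ} = ∅.


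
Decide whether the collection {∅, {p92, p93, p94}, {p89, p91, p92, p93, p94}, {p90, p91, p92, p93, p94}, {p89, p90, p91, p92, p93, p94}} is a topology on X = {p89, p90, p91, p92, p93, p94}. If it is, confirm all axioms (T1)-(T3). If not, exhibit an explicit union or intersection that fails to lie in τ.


τ is NOT a topology on X.

Axiom (T1): ∅ ∈ τ? Yes; X ∈ τ? Yes.
Axiom (T2/T3): check pairwise unions and intersections of members of τ.
Counterexample for (T3): {p89, p91, p92, p93, p94} ∩ {p90, p91, p92, p93, p94} = {p91, p92, p93, p94} ∉ τ. Therefore τ is NOT a topology.


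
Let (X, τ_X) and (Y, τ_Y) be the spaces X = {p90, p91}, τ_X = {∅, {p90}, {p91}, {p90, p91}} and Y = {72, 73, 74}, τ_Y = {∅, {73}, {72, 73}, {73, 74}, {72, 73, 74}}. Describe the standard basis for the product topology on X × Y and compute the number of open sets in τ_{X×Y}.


Basis B = {∅ × ∅, {p90} × {73}, {p91} × {73}, {p90} × {72, 73}, {p90} × {73, 74}, {p90, p91} × {73}, {p91} × {72, 73}, {p91} × {73, 74}, {p90} × {72, 73, 74}, {p91} × {72, 73, 74}, {p90, p91} × {72, 73}, {p90, p91} × {73, 74}, {p90, p91} × {72, 73, 74}}; |τ_{X×Y}| = 25.

Enumerate products U × V with U ∈ τ_X, V ∈ τ_Y (deduplicated):
  ∅ × ∅ = {} (∅)
  {p90} × {73} = {(p90,73)}
  {p91} × {73} = {(p91,73)}
  {p90} × {72, 73} = {(p90,72), (p90,73)}
  {p90} × {73, 74} = {(p90,73), (p90,74)}
  {p90, p91} × {73} = {(p90,73), (p91,73)}
  {p91} × {72, 73} = {(p91,72), (p91,73)}
  {p91} × {73, 74} = {(p91,73), (p91,74)}
  {p90} × {72, 73, 74} = {(p90,72), (p90,73), (p90,74)}
  {p91} × {72, 73, 74} = {(p91,72), (p91,73), (p91,74)}
  {p90, p91} × {72, 73} = {(p90,72), (p90,73), (p91,72), (p91,73)}
  {p90, p91} × {73, 74} = {(p90,73), (p90,74), (p91,73), (p91,74)}
  {p90, p91} × {72, 73, 74} = {(p90,72), (p90,73), (p90,74), (p91,72), (p91,73), (p91,74)}
These 13 distinct sets form the basis B.
Close under arbitrary unions to get τ_{X×Y}; counting gives |τ_{X×Y}| = 25.


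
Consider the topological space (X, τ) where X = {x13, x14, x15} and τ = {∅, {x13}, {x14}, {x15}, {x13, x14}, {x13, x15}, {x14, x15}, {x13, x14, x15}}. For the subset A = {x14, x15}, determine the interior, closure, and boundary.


int(A) = {x14, x15}, cl(A) = {x14, x15}, ∂A = ∅.

Closed sets in (X, τ) are complements of opens:
  closed(X, τ) = {∅, {x13}, {x14}, {x15}, {x13, x14}, {x13, x15}, {x14, x15}, {x13, x14, x15}}.
int(A) = ⋃ {U ∈ τ : U ⊆ A}. Opens contained in A: ∅, {x14}, {x15}, {x14, x15}.
Taking the union of these: int(A) = {x14, x15}.
cl(A) = ⋂ {C closed : A ⊆ C}. Closed sets containing A: {x14, x15}, {x13, x14, x15}.
Intersecting these: cl(A) = {x14, x15}.
∂A = cl(A) ∖ int(A) = {x14, x15} ∖ {x14, x15} = ∅.


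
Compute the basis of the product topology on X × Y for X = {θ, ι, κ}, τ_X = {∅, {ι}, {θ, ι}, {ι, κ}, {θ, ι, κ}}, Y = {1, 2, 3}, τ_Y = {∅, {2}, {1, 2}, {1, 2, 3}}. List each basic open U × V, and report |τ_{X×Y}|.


Basis B = {∅ × ∅, {ι} × {2}, {θ, ι} × {2}, {ι} × {1, 2}, {ι, κ} × {2}, {θ, ι, κ} × {2}, {ι} × {1, 2, 3}, {θ, ι} × {1, 2}, {ι, κ} × {1, 2}, {θ, ι} × {1, 2, 3}, {θ, ι, κ} × {1, 2}, {ι, κ} × {1, 2, 3}, {θ, ι, κ} × {1, 2, 3}}; |τ_{X×Y}| = 30.

Enumerate products U × V with U ∈ τ_X, V ∈ τ_Y (deduplicated):
  ∅ × ∅ = {} (∅)
  {ι} × {2} = {(ι,2)}
  {θ, ι} × {2} = {(θ,2), (ι,2)}
  {ι} × {1, 2} = {(ι,1), (ι,2)}
  {ι, κ} × {2} = {(ι,2), (κ,2)}
  {θ, ι, κ} × {2} = {(θ,2), (ι,2), (κ,2)}
  {ι} × {1, 2, 3} = {(ι,1), (ι,2), (ι,3)}
  {θ, ι} × {1, 2} = {(θ,1), (θ,2), (ι,1), (ι,2)}
  {ι, κ} × {1, 2} = {(ι,1), (ι,2), (κ,1), (κ,2)}
  {θ, ι} × {1, 2, 3} = {(θ,1), (θ,2), (θ,3), (ι,1), (ι,2), (ι,3)}
  {θ, ι, κ} × {1, 2} = {(θ,1), (θ,2), (ι,1), (ι,2), (κ,1), (κ,2)}
  {ι, κ} × {1, 2, 3} = {(ι,1), (ι,2), (ι,3), (κ,1), (κ,2), (κ,3)}
  {θ, ι, κ} × {1, 2, 3} = {(θ,1), (θ,2), (θ,3), (ι,1), (ι,2), (ι,3), (κ,1), (κ,2), (κ,3)}
These 13 distinct sets form the basis B.
Close under arbitrary unions to get τ_{X×Y}; counting gives |τ_{X×Y}| = 30.


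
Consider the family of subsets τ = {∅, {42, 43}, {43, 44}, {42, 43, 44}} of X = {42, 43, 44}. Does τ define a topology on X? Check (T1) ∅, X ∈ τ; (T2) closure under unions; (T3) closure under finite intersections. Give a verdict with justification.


τ is NOT a topology on X.

Axiom (T1): ∅ ∈ τ? Yes; X ∈ τ? Yes.
Axiom (T2/T3): check pairwise unions and intersections of members of τ.
Counterexample for (T3): {42, 43} ∩ {43, 44} = {43} ∉ τ. Therefore τ is NOT a topology.


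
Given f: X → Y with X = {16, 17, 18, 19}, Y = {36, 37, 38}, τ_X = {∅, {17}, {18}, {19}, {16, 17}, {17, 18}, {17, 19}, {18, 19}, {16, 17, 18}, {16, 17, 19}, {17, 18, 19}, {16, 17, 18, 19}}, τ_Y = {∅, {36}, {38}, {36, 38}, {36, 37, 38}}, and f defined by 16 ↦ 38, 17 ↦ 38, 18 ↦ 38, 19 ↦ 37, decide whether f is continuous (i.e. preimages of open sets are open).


f IS continuous.

Compute f^{-1}(U) for each U ∈ τ_Y:
  U = ∅: f^{-1}(U) = ∅ ∈ τ_X ✓.
  U = {36}: f^{-1}(U) = ∅ ∈ τ_X ✓.
  U = {38}: f^{-1}(U) = {16, 17, 18} ∈ τ_X ✓.
  U = {36, 38}: f^{-1}(U) = {16, 17, 18} ∈ τ_X ✓.
  U = {36, 37, 38}: f^{-1}(U) = {16, 17, 18, 19} ∈ τ_X ✓.
Every preimage lies in τ_X, so f IS continuous.


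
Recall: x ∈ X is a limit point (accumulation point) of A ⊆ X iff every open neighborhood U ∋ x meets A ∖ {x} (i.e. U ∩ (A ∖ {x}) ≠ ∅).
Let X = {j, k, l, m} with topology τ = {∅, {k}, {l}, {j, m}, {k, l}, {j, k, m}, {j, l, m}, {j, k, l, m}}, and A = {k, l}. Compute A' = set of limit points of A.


A' = ∅

For each x ∈ X, list the open sets U ∈ τ with x ∈ U, then check whether U ∩ (A ∖ {x}) ≠ ∅ for every such U.
  x = j: open {j, m} ∋ x has {j, m} ∩ (A ∖ {j}) = ∅, so x is NOT a limit point.
  x = k: open {k} ∋ x has {k} ∩ (A ∖ {k}) = ∅, so x is NOT a limit point.
  x = l: open {l} ∋ x has {l} ∩ (A ∖ {l}) = ∅, so x is NOT a limit point.
  x = m: open {j, m} ∋ x has {j, m} ∩ (A ∖ {m}) = ∅, so x is NOT a limit point.
Collecting: A' = ∅.


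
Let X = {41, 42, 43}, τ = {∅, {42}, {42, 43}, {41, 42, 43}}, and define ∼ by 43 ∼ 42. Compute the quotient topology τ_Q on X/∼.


X/∼ = {[41], [42=43]}; |τ_Q| = 3.

Equivalence classes: [41], [42=43].
Quotient map π: X → X/∼ sends 41 ↦ [41], 42 ↦ [42=43], 43 ↦ [42=43].
For each subset V ⊆ X/∼, compute π^{-1}(V) ⊆ X and check whether π^{-1}(V) ∈ τ. V is open in τ_Q iff π^{-1}(V) ∈ τ.
  V = {}: π^{-1}(V) = ∅ ∈ τ ✓.
  V = {[41]}: π^{-1}(V) = {41} ∉ τ ✗.
  V = {[42=43]}: π^{-1}(V) = {42, 43} ∈ τ ✓.
  V = {[41], [42=43]}: π^{-1}(V) = {41, 42, 43} ∈ τ ✓.
Open sets in the quotient: τ_Q = {{}, {[42=43]}, {[41], [42=43]}} (3 elements).


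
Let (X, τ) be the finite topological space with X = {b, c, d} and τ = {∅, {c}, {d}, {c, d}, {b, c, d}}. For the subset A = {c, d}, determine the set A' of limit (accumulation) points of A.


A' = {b}

For each x ∈ X, list the open sets U ∈ τ with x ∈ U, then check whether U ∩ (A ∖ {x}) ≠ ∅ for every such U.
  x = b: opens ∋ x are {b, c, d}; each meets A ∖ {b}, so x IS a limit point.
  x = c: open {c} ∋ x has {c} ∩ (A ∖ {c}) = ∅, so x is NOT a limit point.
  x = d: open {d} ∋ x has {d} ∩ (A ∖ {d}) = ∅, so x is NOT a limit point.
Collecting: A' = {b}.


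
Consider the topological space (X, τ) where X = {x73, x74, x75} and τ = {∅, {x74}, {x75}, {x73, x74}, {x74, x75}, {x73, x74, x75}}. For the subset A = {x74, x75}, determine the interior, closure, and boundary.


int(A) = {x74, x75}, cl(A) = {x73, x74, x75}, ∂A = {x73}.

Closed sets in (X, τ) are complements of opens:
  closed(X, τ) = {∅, {x73}, {x75}, {x73, x74}, {x73, x75}, {x73, x74, x75}}.
int(A) = ⋃ {U ∈ τ : U ⊆ A}. Opens contained in A: ∅, {x74}, {x75}, {x74, x75}.
Taking the union of these: int(A) = {x74, x75}.
cl(A) = ⋂ {C closed : A ⊆ C}. Closed sets containing A: {x73, x74, x75}.
Intersecting these: cl(A) = {x73, x74, x75}.
∂A = cl(A) ∖ int(A) = {x73, x74, x75} ∖ {x74, x75} = {x73}.


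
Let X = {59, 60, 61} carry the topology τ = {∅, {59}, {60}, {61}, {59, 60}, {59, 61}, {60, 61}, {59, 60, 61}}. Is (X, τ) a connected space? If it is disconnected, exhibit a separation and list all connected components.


(X, τ) is disconnected; components = [{59}, {60}, {61}].

Find clopen sets (U ∈ τ with X ∖ U ∈ τ):
  U = ∅, X ∖ U = {59, 60, 61} — both open, so U is clopen.
  U = {59}, X ∖ U = {60, 61} — both open, so U is clopen.
  U = {60}, X ∖ U = {59, 61} — both open, so U is clopen.
  U = {61}, X ∖ U = {59, 60} — both open, so U is clopen.
  U = {59, 60}, X ∖ U = {61} — both open, so U is clopen.
  U = {59, 61}, X ∖ U = {60} — both open, so U is clopen.
  U = {60, 61}, X ∖ U = {59} — both open, so U is clopen.
  U = {59, 60, 61}, X ∖ U = ∅ — both open, so U is clopen.
Nontrivial clopen(s) exist: e.g. {60}. So (X, τ) is disconnected.
Compute connected components by grouping points that agree on all clopens:
  component: {59}
  component: {60}
  component: {61}


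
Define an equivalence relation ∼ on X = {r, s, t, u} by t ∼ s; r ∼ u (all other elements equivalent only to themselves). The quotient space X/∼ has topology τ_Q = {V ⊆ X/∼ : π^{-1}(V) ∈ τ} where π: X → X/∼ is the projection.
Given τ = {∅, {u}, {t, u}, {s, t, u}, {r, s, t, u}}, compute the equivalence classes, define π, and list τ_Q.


X/∼ = {[r=u], [s=t]}; |τ_Q| = 2.

Equivalence classes: [r=u], [s=t].
Quotient map π: X → X/∼ sends r ↦ [r=u], s ↦ [s=t], t ↦ [s=t], u ↦ [r=u].
For each subset V ⊆ X/∼, compute π^{-1}(V) ⊆ X and check whether π^{-1}(V) ∈ τ. V is open in τ_Q iff π^{-1}(V) ∈ τ.
  V = {}: π^{-1}(V) = ∅ ∈ τ ✓.
  V = {[r=u]}: π^{-1}(V) = {r, u} ∉ τ ✗.
  V = {[s=t]}: π^{-1}(V) = {s, t} ∉ τ ✗.
  V = {[r=u], [s=t]}: π^{-1}(V) = {r, s, t, u} ∈ τ ✓.
Open sets in the quotient: τ_Q = {{}, {[r=u], [s=t]}} (2 elements).
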